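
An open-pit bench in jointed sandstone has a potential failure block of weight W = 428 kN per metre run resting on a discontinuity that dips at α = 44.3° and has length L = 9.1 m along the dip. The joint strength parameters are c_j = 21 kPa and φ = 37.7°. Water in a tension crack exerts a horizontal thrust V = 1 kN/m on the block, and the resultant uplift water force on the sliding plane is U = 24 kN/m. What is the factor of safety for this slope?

FS = 1.36

Resolving the block weight along and normal to the plane and applying the Mohr–Coulomb strength on the joint:
N' = W cosα − U − V sinα = 428·cos44.3° − 24 − 1·sin44.3° = 281.6 kN/m
Driving force T = W sinα + V cosα = 428·sin44.3° + 1·cos44.3° = 299.6 kN/m
Resisting force R = c_j·L + N'·tanφ = 21·9.1 + 281.6·tan37.7° = 191.1 + 217.7 = 408.8 kN/m
FS = R / T = 408.8 / 299.6 = 1.364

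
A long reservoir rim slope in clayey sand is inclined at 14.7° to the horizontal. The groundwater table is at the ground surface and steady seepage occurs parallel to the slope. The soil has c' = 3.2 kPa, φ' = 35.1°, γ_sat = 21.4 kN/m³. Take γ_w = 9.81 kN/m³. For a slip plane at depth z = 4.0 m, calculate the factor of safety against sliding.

FS = 1.60

With seepage parallel to the slope and the water table at the surface, the effective normal stress on the slip plane uses the buoyant unit weight γ' = γ_sat − γ_w while the driving shear stress uses γ_sat:
FS = [c' + γ' z cos²β tanφ'] / [γ_sat z sinβ cosβ]
γ' = 21.4 − 9.81 = 11.59 kN/m³
Numerator = 3.2 + 11.59·4.0·cos²14.7°·tan35.1° = 3.2 + 11.59·4.0·0.9356·0.7028 = 33.684 kPa
Denominator = 21.4·4.0·sin14.7°·cos14.7° = 21.4·4.0·0.2538·0.9673 = 21.011 kPa
FS = 33.684 / 21.011 = 1.603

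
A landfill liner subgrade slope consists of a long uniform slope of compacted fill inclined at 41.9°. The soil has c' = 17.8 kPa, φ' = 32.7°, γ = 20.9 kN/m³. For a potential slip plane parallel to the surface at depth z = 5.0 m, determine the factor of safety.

For an infinite slope with a slip plane parallel to the surface (no pore pressure): FS = [c' + γz cos²β tanφ'] / [γz sinβ cosβ].
γz = 20.9·5.0 = 104.50 kN/m²
Numerator = 17.8 + 104.50·cos²41.9°·tan32.7° = 17.8 + 104.50·0.5540·0.6420 = 54.967 kPa
Denominator = 104.50·sin41.9°·cos41.9° = 104.50·0.6678·0.7443 = 51.944 kPa
FS = 54.967 / 51.944 = 1.058

FS = 1.06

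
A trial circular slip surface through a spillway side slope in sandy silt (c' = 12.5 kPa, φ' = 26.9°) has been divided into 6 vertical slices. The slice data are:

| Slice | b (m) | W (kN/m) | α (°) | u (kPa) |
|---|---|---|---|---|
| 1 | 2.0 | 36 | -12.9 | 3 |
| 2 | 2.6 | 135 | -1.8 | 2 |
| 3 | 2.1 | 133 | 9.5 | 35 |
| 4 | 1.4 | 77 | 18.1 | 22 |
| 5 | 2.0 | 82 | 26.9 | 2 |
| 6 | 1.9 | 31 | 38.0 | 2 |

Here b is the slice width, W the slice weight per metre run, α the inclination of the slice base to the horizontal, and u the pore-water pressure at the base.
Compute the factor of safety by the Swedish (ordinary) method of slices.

Ordinary method of slices: FS = Σ[c'·Δl_i + (W_i cosα_i − u_i·Δl_i)·tanφ'] / Σ W_i sinα_i, with Δl_i = b_i / cosα_i.
Slice 1: Δl = 2.0/cos(-12.9°) = 2.052 m; N'_1 = 36·cos(-12.9°) − 3·2.052 = 28.9; c'Δl = 25.65; W sinα = -8.0
Slice 2: Δl = 2.6/cos(-1.8°) = 2.601 m; N'_2 = 135·cos(-1.8°) − 2·2.601 = 129.7; c'Δl = 32.52; W sinα = -4.2
Slice 3: Δl = 2.1/cos9.5° = 2.129 m; N'_3 = 133·cos9.5° − 35·2.129 = 56.7; c'Δl = 26.62; W sinα = 22.0
Slice 4: Δl = 1.4/cos18.1° = 1.473 m; N'_4 = 77·cos18.1° − 22·1.473 = 40.8; c'Δl = 18.41; W sinα = 23.9
Slice 5: Δl = 2.0/cos26.9° = 2.243 m; N'_5 = 82·cos26.9° − 2·2.243 = 68.6; c'Δl = 28.03; W sinα = 37.1
Slice 6: Δl = 1.9/cos38.0° = 2.411 m; N'_6 = 31·cos38.0° − 2·2.411 = 19.6; c'Δl = 30.14; W sinα = 19.1
Σc'Δl = 161.4 kN/m; ΣN' = 344.4 kN/m; ΣW sinα = 89.8 kN/m
Resisting = 161.4 + 344.4·tan26.9° = 161.4 + 174.7 = 336.1 kN/m
FS = 336.1 / 89.8 = 3.743

FS = 3.74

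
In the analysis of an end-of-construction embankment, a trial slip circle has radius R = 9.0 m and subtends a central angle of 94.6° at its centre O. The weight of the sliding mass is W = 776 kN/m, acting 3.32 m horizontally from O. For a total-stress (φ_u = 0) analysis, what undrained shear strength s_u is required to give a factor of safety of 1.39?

FS = s_u·L_a·R / (W·d), so s_u = FS·W·d / (L_a·R).
Arc length L_a = R·θ = 9.0·(94.6°·π/180) = 9.0·1.6511 = 14.86 m
s_u = 1.39·776·3.32 / (14.86·9.0) = 3581.1 / 133.74 = 26.78 kPa

s_u = 26.8 kPa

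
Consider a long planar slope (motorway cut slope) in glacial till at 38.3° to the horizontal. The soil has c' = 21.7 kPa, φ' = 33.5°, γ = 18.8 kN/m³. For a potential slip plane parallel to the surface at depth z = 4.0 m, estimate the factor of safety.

For an infinite slope with a slip plane parallel to the surface (no pore pressure): FS = [c' + γz cos²β tanφ'] / [γz sinβ cosβ].
γz = 18.8·4.0 = 75.20 kN/m²
Numerator = 21.7 + 75.20·cos²38.3°·tan33.5° = 21.7 + 75.20·0.6159·0.6619 = 52.354 kPa
Denominator = 75.20·sin38.3°·cos38.3° = 75.20·0.6198·0.7848 = 36.576 kPa
FS = 52.354 / 36.576 = 1.431

FS = 1.43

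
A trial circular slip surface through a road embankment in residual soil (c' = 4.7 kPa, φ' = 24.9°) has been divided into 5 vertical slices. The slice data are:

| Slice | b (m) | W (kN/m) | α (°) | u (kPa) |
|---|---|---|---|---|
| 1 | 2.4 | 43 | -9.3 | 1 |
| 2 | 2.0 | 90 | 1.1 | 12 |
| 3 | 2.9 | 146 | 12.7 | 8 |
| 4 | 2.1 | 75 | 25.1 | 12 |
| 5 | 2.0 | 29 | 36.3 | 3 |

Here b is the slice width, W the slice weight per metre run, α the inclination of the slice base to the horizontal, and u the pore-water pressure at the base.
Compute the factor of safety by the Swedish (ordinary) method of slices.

FS = 2.47

Ordinary method of slices: FS = Σ[c'·Δl_i + (W_i cosα_i − u_i·Δl_i)·tanφ'] / Σ W_i sinα_i, with Δl_i = b_i / cosα_i.
Slice 1: Δl = 2.4/cos(-9.3°) = 2.432 m; N'_1 = 43·cos(-9.3°) − 1·2.432 = 40.0; c'Δl = 11.43; W sinα = -6.9
Slice 2: Δl = 2.0/cos1.1° = 2.000 m; N'_2 = 90·cos1.1° − 12·2.000 = 66.0; c'Δl = 9.40; W sinα = 1.7
Slice 3: Δl = 2.9/cos12.7° = 2.973 m; N'_3 = 146·cos12.7° − 8·2.973 = 118.6; c'Δl = 13.97; W sinα = 32.1
Slice 4: Δl = 2.1/cos25.1° = 2.319 m; N'_4 = 75·cos25.1° − 12·2.319 = 40.1; c'Δl = 10.90; W sinα = 31.8
Slice 5: Δl = 2.0/cos36.3° = 2.482 m; N'_5 = 29·cos36.3° − 3·2.482 = 15.9; c'Δl = 11.66; W sinα = 17.2
Σc'Δl = 57.4 kN/m; ΣN' = 280.6 kN/m; ΣW sinα = 75.9 kN/m
Resisting = 57.4 + 280.6·tan24.9° = 57.4 + 130.3 = 187.6 kN/m
FS = 187.6 / 75.9 = 2.473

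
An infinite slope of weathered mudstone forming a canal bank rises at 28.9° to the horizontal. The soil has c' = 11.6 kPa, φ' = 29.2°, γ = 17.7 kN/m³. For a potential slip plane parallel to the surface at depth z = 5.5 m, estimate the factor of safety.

For an infinite slope with a slip plane parallel to the surface (no pore pressure): FS = [c' + γz cos²β tanφ'] / [γz sinβ cosβ].
γz = 17.7·5.5 = 97.35 kN/m²
Numerator = 11.6 + 97.35·cos²28.9°·tan29.2° = 11.6 + 97.35·0.7664·0.5589 = 53.300 kPa
Denominator = 97.35·sin28.9°·cos28.9° = 97.35·0.4833·0.8755 = 41.188 kPa
FS = 53.300 / 41.188 = 1.294

FS = 1.29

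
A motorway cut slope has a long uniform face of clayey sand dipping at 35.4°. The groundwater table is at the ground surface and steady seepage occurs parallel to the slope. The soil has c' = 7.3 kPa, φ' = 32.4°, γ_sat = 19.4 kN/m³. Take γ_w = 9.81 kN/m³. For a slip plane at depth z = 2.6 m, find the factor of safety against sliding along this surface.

With seepage parallel to the slope and the water table at the surface, the effective normal stress on the slip plane uses the buoyant unit weight γ' = γ_sat − γ_w while the driving shear stress uses γ_sat:
FS = [c' + γ' z cos²β tanφ'] / [γ_sat z sinβ cosβ]
γ' = 19.4 − 9.81 = 9.59 kN/m³
Numerator = 7.3 + 9.59·2.6·cos²35.4°·tan32.4° = 7.3 + 9.59·2.6·0.6644·0.6346 = 17.814 kPa
Denominator = 19.4·2.6·sin35.4°·cos35.4° = 19.4·2.6·0.5793·0.8151 = 23.817 kPa
FS = 17.814 / 23.817 = 0.748

FS = 0.75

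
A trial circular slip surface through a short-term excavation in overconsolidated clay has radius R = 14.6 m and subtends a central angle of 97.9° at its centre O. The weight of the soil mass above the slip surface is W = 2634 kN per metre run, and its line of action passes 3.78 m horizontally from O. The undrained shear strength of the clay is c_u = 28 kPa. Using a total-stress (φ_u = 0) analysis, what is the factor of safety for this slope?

FS = 1.02

Taking moments about the centre O, the resisting moment is provided by the undrained shear strength acting along the arc:
Arc length L_a = R·θ = 14.6·(97.9°·π/180) = 14.6·1.7087 = 24.95 m
M_R = c_u·L_a·R = 28·24.95·14.6 = 10198.2 kN·m/m
M_D = W·d = 2634·3.78 = 9956.5 kN·m/m
FS = M_R / M_D = 10198.2 / 9956.5 = 1.024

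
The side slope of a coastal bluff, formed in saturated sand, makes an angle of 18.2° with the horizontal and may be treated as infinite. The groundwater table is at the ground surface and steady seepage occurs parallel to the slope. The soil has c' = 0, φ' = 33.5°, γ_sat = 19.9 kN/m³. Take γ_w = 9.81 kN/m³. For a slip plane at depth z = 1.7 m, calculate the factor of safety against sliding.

With seepage parallel to the slope and the water table at the surface, the effective normal stress on the slip plane uses the buoyant unit weight γ' = γ_sat − γ_w while the driving shear stress uses γ_sat:
FS = [c' + γ' z cos²β tanφ'] / [γ_sat z sinβ cosβ]
(For c' = 0 this reduces to FS = (γ'/γ_sat)·tanφ'/tanβ.)
γ' = 19.9 − 9.81 = 10.09 kN/m³
Numerator = 0.0 + 10.09·1.7·cos²18.2°·tan33.5° = 0.0 + 10.09·1.7·0.9024·0.6619 = 10.246 kPa
Denominator = 19.9·1.7·sin18.2°·cos18.2° = 19.9·1.7·0.3123·0.9500 = 10.038 kPa
FS = 10.246 / 10.038 = 1.021

FS = 1.02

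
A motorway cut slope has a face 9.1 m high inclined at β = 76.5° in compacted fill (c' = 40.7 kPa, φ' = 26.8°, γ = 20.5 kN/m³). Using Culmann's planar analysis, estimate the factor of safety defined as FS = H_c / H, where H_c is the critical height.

H_c = (4c'/γ) · sinβ cosφ' / [1 − cos(β − φ')]
    = (4·40.7/20.5) · sin76.5°·cos26.8° / [1 − cos49.7°]
    = 7.941 · 0.8679 / 0.3532 = 19.51 m
FS = H_c / H = 19.51 / 9.1 = 2.144

FS = 2.14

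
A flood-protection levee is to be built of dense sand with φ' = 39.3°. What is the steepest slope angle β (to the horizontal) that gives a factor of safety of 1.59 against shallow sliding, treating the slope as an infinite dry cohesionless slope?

β = 27.2°

For an infinite dry cohesionless slope FS = tanφ'/tanβ, so tanβ = tanφ' / FS.
tanβ = tan39.3° / 1.59 = 0.8185 / 1.59 = 0.5148
β = arctan(0.5148) = 27.24°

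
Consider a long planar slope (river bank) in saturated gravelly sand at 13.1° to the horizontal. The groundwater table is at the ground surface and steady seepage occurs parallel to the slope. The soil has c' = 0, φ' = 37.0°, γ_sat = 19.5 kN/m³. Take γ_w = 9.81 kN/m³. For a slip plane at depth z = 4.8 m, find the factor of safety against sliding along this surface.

With seepage parallel to the slope and the water table at the surface, the effective normal stress on the slip plane uses the buoyant unit weight γ' = γ_sat − γ_w while the driving shear stress uses γ_sat:
FS = [c' + γ' z cos²β tanφ'] / [γ_sat z sinβ cosβ]
(For c' = 0 this reduces to FS = (γ'/γ_sat)·tanφ'/tanβ.)
γ' = 19.5 − 9.81 = 9.69 kN/m³
Numerator = 0.0 + 9.69·4.8·cos²13.1°·tan37.0° = 0.0 + 9.69·4.8·0.9486·0.7536 = 33.249 kPa
Denominator = 19.5·4.8·sin13.1°·cos13.1° = 19.5·4.8·0.2267·0.9740 = 20.662 kPa
FS = 33.249 / 20.662 = 1.609

FS = 1.61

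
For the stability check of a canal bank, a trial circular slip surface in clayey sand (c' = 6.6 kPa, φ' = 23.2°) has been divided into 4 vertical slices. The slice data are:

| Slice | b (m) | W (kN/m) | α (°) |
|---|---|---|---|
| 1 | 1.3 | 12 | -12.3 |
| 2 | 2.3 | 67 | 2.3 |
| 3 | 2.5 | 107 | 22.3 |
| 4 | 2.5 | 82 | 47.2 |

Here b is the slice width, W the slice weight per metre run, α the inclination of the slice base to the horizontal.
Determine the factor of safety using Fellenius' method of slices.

FS = 1.65

Ordinary method of slices: FS = Σ[c'·Δl_i + (W_i cosα_i)·tanφ'] / Σ W_i sinα_i, with Δl_i = b_i / cosα_i.
Slice 1: Δl = 1.3/cos(-12.3°) = 1.331 m; N'_1 = 12·cos(-12.3°) = 11.7; c'Δl = 8.78; W sinα = -2.6
Slice 2: Δl = 2.3/cos2.3° = 2.302 m; N'_2 = 67·cos2.3° = 66.9; c'Δl = 15.19; W sinα = 2.7
Slice 3: Δl = 2.5/cos22.3° = 2.702 m; N'_3 = 107·cos22.3° = 99.0; c'Δl = 17.83; W sinα = 40.6
Slice 4: Δl = 2.5/cos47.2° = 3.679 m; N'_4 = 82·cos47.2° = 55.7; c'Δl = 24.28; W sinα = 60.2
Σc'Δl = 66.1 kN/m; ΣN' = 233.4 kN/m; ΣW sinα = 100.9 kN/m
Resisting = 66.1 + 233.4·tan23.2° = 66.1 + 100.0 = 166.1 kN/m
FS = 166.1 / 100.9 = 1.646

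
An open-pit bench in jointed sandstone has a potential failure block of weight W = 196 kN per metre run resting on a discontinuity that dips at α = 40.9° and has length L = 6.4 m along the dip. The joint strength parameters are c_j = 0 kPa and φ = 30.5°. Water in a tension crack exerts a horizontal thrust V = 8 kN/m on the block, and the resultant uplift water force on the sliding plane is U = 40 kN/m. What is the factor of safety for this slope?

FS = 0.45

Resolving the block weight along and normal to the plane and applying the Mohr–Coulomb strength on the joint:
N' = W cosα − U − V sinα = 196·cos40.9° − 40 − 8·sin40.9° = 102.9 kN/m
Driving force T = W sinα + V cosα = 196·sin40.9° + 8·cos40.9° = 134.4 kN/m
Resisting force R = c_j·L + N'·tanφ = 0·6.4 + 102.9·tan30.5° = 0.0 + 60.6 = 60.6 kN/m
FS = R / T = 60.6 / 134.4 = 0.451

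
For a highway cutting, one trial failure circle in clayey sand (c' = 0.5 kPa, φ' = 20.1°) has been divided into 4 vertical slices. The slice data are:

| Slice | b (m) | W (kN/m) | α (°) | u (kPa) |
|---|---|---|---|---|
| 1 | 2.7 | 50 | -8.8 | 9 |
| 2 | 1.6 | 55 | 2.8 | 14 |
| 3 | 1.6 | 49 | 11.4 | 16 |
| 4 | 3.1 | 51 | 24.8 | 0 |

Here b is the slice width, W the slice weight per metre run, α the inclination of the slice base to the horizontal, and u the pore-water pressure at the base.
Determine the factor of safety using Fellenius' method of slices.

FS = 1.94

Ordinary method of slices: FS = Σ[c'·Δl_i + (W_i cosα_i − u_i·Δl_i)·tanφ'] / Σ W_i sinα_i, with Δl_i = b_i / cosα_i.
Slice 1: Δl = 2.7/cos(-8.8°) = 2.732 m; N'_1 = 50·cos(-8.8°) − 9·2.732 = 24.8; c'Δl = 1.37; W sinα = -7.6
Slice 2: Δl = 1.6/cos2.8° = 1.602 m; N'_2 = 55·cos2.8° − 14·1.602 = 32.5; c'Δl = 0.80; W sinα = 2.7
Slice 3: Δl = 1.6/cos11.4° = 1.632 m; N'_3 = 49·cos11.4° − 16·1.632 = 21.9; c'Δl = 0.82; W sinα = 9.7
Slice 4: Δl = 3.1/cos24.8° = 3.415 m; N'_4 = 51·cos24.8° − 0·3.415 = 46.3; c'Δl = 1.71; W sinα = 21.4
Σc'Δl = 4.7 kN/m; ΣN' = 125.5 kN/m; ΣW sinα = 26.1 kN/m
Resisting = 4.7 + 125.5·tan20.1° = 4.7 + 45.9 = 50.6 kN/m
FS = 50.6 / 26.1 = 1.939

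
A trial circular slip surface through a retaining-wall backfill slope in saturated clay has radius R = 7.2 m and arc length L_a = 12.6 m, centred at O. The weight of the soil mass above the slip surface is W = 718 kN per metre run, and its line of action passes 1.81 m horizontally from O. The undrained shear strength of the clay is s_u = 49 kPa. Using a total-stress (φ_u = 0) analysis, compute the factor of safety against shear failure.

Taking moments about the centre O, the resisting moment is provided by the undrained shear strength acting along the arc:
M_R = s_u·L_a·R = 49·12.60·7.2 = 4445.3 kN·m/m
M_D = W·d = 718·1.81 = 1299.6 kN·m/m
FS = M_R / M_D = 4445.3 / 1299.6 = 3.421

FS = 3.42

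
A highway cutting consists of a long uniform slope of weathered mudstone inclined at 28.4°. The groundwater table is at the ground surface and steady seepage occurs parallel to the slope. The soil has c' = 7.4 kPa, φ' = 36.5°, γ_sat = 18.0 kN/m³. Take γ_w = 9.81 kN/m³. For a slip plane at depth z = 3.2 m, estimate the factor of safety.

FS = 0.93

With seepage parallel to the slope and the water table at the surface, the effective normal stress on the slip plane uses the buoyant unit weight γ' = γ_sat − γ_w while the driving shear stress uses γ_sat:
FS = [c' + γ' z cos²β tanφ'] / [γ_sat z sinβ cosβ]
γ' = 18.0 − 9.81 = 8.19 kN/m³
Numerator = 7.4 + 8.19·3.2·cos²28.4°·tan36.5° = 7.4 + 8.19·3.2·0.7738·0.7400 = 22.406 kPa
Denominator = 18.0·3.2·sin28.4°·cos28.4° = 18.0·3.2·0.4756·0.8796 = 24.099 kPa
FS = 22.406 / 24.099 = 0.930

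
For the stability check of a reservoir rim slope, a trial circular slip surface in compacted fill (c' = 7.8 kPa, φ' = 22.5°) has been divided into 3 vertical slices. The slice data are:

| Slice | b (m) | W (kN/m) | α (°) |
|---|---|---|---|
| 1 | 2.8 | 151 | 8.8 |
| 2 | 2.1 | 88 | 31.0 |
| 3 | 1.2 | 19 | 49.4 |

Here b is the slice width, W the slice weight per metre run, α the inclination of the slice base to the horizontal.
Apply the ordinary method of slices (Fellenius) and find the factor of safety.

FS = 1.86

Ordinary method of slices: FS = Σ[c'·Δl_i + (W_i cosα_i)·tanφ'] / Σ W_i sinα_i, with Δl_i = b_i / cosα_i.
Slice 1: Δl = 2.8/cos8.8° = 2.833 m; N'_1 = 151·cos8.8° = 149.2; c'Δl = 22.10; W sinα = 23.1
Slice 2: Δl = 2.1/cos31.0° = 2.450 m; N'_2 = 88·cos31.0° = 75.4; c'Δl = 19.11; W sinα = 45.3
Slice 3: Δl = 1.2/cos49.4° = 1.844 m; N'_3 = 19·cos49.4° = 12.4; c'Δl = 14.38; W sinα = 14.4
Σc'Δl = 55.6 kN/m; ΣN' = 237.0 kN/m; ΣW sinα = 82.9 kN/m
Resisting = 55.6 + 237.0·tan22.5° = 55.6 + 98.2 = 153.8 kN/m
FS = 153.8 / 82.9 = 1.856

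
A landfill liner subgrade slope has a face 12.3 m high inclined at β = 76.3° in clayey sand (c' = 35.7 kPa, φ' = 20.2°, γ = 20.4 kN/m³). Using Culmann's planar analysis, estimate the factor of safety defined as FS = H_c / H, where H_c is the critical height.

H_c = (4c'/γ) · sinβ cosφ' / [1 − cos(β − φ')]
    = (4·35.7/20.4) · sin76.3°·cos20.2° / [1 − cos56.1°]
    = 7.000 · 0.9118 / 0.4423 = 14.43 m
FS = H_c / H = 14.43 / 12.3 = 1.173

FS = 1.17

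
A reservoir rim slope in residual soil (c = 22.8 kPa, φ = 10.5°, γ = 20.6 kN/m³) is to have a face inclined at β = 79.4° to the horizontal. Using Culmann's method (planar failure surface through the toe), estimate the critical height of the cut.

H_c = 6.69 m

Culmann's analysis gives the critical failure plane at α_cr = (β + φ)/2 = (79.4 + 10.5)/2 = 45.0°, and the critical height
H_c = (4c/γ) · sinβ cosφ / [1 − cos(β − φ)]
    = (4·22.8/20.6) · sin79.4°·cos10.5° / [1 − cos(68.9°)]
    = 4.427 · 0.9829·0.9833 / [1 − 0.3600]
    = 4.427 · 0.9665 / 0.6400
    = 6.69 m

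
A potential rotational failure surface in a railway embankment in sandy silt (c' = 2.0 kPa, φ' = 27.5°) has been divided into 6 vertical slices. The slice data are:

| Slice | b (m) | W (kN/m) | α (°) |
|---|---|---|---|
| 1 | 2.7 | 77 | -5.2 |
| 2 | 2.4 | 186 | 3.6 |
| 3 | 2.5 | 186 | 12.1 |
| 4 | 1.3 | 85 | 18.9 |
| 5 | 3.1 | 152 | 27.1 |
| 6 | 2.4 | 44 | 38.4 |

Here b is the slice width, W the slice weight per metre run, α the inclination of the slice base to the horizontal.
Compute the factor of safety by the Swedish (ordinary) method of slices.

Ordinary method of slices: FS = Σ[c'·Δl_i + (W_i cosα_i)·tanφ'] / Σ W_i sinα_i, with Δl_i = b_i / cosα_i.
Slice 1: Δl = 2.7/cos(-5.2°) = 2.711 m; N'_1 = 77·cos(-5.2°) = 76.7; c'Δl = 5.42; W sinα = -7.0
Slice 2: Δl = 2.4/cos3.6° = 2.405 m; N'_2 = 186·cos3.6° = 185.6; c'Δl = 4.81; W sinα = 11.7
Slice 3: Δl = 2.5/cos12.1° = 2.557 m; N'_3 = 186·cos12.1° = 181.9; c'Δl = 5.11; W sinα = 39.0
Slice 4: Δl = 1.3/cos18.9° = 1.374 m; N'_4 = 85·cos18.9° = 80.4; c'Δl = 2.75; W sinα = 27.5
Slice 5: Δl = 3.1/cos27.1° = 3.482 m; N'_5 = 152·cos27.1° = 135.3; c'Δl = 6.96; W sinα = 69.2
Slice 6: Δl = 2.4/cos38.4° = 3.062 m; N'_6 = 44·cos38.4° = 34.5; c'Δl = 6.12; W sinα = 27.3
Σc'Δl = 31.2 kN/m; ΣN' = 694.4 kN/m; ΣW sinα = 167.8 kN/m
Resisting = 31.2 + 694.4·tan27.5° = 31.2 + 361.5 = 392.7 kN/m
FS = 392.7 / 167.8 = 2.340

FS = 2.34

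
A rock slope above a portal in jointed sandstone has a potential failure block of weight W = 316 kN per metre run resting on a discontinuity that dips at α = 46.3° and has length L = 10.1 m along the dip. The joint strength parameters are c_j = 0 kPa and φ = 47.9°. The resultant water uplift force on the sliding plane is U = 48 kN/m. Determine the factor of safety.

Resolving the block weight along and normal to the plane and applying the Mohr–Coulomb strength on the joint:
N' = W cosα − U = 316·cos46.3° − 48 = 170.3 kN/m
Driving force T = W sinα = 316·sin46.3° = 228.5 kN/m
Resisting force R = c_j·L + N'·tanφ = 0·10.1 + 170.3·tan47.9° = 0.0 + 188.5 = 188.5 kN/m
FS = R / T = 188.5 / 228.5 = 0.825

FS = 0.83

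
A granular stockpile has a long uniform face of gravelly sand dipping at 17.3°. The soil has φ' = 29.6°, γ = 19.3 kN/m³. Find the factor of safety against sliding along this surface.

For a dry cohesionless infinite slope the factor of safety is FS = tanφ' / tanβ.
FS = tan29.6° / tan17.3° = 0.5681 / 0.3115 = 1.824

FS = 1.82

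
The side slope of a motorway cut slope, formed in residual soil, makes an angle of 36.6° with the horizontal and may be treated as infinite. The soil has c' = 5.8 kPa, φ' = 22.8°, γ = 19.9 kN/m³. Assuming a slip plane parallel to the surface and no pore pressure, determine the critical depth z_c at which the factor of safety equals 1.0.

Setting FS = 1.00 in FS = [c' + γz cos²β tanφ'] / [γz sinβ cosβ] and solving for z:
z = c' / [γ cosβ (FS·sinβ − cosβ·tanφ')]
  = 5.8 / [19.9·cos36.6°·(1.00·sin36.6° − cos36.6°·tan22.8°)]
  = 5.8 / [19.9·0.8028·(1.00·0.5962 − 0.8028·0.4204)]
  = 5.8 / 4.1338 = 1.403 m

z_c = 1.40 m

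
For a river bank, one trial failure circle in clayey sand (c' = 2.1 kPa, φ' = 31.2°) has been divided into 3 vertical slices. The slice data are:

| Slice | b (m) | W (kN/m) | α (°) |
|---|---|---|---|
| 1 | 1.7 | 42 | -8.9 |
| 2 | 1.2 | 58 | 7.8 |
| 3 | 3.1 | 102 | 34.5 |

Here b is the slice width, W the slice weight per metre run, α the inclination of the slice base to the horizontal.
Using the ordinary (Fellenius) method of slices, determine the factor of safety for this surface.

FS = 2.11

Ordinary method of slices: FS = Σ[c'·Δl_i + (W_i cosα_i)·tanφ'] / Σ W_i sinα_i, with Δl_i = b_i / cosα_i.
Slice 1: Δl = 1.7/cos(-8.9°) = 1.721 m; N'_1 = 42·cos(-8.9°) = 41.5; c'Δl = 3.61; W sinα = -6.5
Slice 2: Δl = 1.2/cos7.8° = 1.211 m; N'_2 = 58·cos7.8° = 57.5; c'Δl = 2.54; W sinα = 7.9
Slice 3: Δl = 3.1/cos34.5° = 3.762 m; N'_3 = 102·cos34.5° = 84.1; c'Δl = 7.90; W sinα = 57.8
Σc'Δl = 14.1 kN/m; ΣN' = 183.0 kN/m; ΣW sinα = 59.1 kN/m
Resisting = 14.1 + 183.0·tan31.2° = 14.1 + 110.8 = 124.9 kN/m
FS = 124.9 / 59.1 = 2.112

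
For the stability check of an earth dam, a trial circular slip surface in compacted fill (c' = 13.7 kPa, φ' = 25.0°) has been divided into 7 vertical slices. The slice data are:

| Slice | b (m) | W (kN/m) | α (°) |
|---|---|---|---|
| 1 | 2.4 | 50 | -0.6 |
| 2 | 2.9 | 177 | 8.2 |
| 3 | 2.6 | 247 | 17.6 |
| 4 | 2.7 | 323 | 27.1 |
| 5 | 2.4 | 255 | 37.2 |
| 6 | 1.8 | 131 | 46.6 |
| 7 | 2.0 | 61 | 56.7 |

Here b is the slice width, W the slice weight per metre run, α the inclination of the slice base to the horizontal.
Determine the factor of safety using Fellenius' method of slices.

FS = 1.43

Ordinary method of slices: FS = Σ[c'·Δl_i + (W_i cosα_i)·tanφ'] / Σ W_i sinα_i, with Δl_i = b_i / cosα_i.
Slice 1: Δl = 2.4/cos(-0.6°) = 2.400 m; N'_1 = 50·cos(-0.6°) = 50.0; c'Δl = 32.88; W sinα = -0.5
Slice 2: Δl = 2.9/cos8.2° = 2.930 m; N'_2 = 177·cos8.2° = 175.2; c'Δl = 40.14; W sinα = 25.2
Slice 3: Δl = 2.6/cos17.6° = 2.728 m; N'_3 = 247·cos17.6° = 235.4; c'Δl = 37.37; W sinα = 74.7
Slice 4: Δl = 2.7/cos27.1° = 3.033 m; N'_4 = 323·cos27.1° = 287.5; c'Δl = 41.55; W sinα = 147.1
Slice 5: Δl = 2.4/cos37.2° = 3.013 m; N'_5 = 255·cos37.2° = 203.1; c'Δl = 41.28; W sinα = 154.2
Slice 6: Δl = 1.8/cos46.6° = 2.620 m; N'_6 = 131·cos46.6° = 90.0; c'Δl = 35.89; W sinα = 95.2
Slice 7: Δl = 2.0/cos56.7° = 3.643 m; N'_7 = 61·cos56.7° = 33.5; c'Δl = 49.91; W sinα = 51.0
Σc'Δl = 279.0 kN/m; ΣN' = 1074.8 kN/m; ΣW sinα = 546.9 kN/m
Resisting = 279.0 + 1074.8·tan25.0° = 279.0 + 501.2 = 780.2 kN/m
FS = 780.2 / 546.9 = 1.427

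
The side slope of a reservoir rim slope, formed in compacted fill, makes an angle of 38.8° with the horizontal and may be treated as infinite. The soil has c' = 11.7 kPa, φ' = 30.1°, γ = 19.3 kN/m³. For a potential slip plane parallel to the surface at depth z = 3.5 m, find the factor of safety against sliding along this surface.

For an infinite slope with a slip plane parallel to the surface (no pore pressure): FS = [c' + γz cos²β tanφ'] / [γz sinβ cosβ].
γz = 19.3·3.5 = 67.55 kN/m²
Numerator = 11.7 + 67.55·cos²38.8°·tan30.1° = 11.7 + 67.55·0.6074·0.5797 = 35.483 kPa
Denominator = 67.55·sin38.8°·cos38.8° = 67.55·0.6266·0.7793 = 32.987 kPa
FS = 35.483 / 32.987 = 1.076

FS = 1.08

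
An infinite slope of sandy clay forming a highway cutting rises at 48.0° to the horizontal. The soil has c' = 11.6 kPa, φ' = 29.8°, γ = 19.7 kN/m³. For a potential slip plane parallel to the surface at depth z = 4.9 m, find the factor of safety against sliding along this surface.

For an infinite slope with a slip plane parallel to the surface (no pore pressure): FS = [c' + γz cos²β tanφ'] / [γz sinβ cosβ].
γz = 19.7·4.9 = 96.53 kN/m²
Numerator = 11.6 + 96.53·cos²48.0°·tan29.8° = 11.6 + 96.53·0.4477·0.5727 = 36.352 kPa
Denominator = 96.53·sin48.0°·cos48.0° = 96.53·0.7431·0.6691 = 48.001 kPa
FS = 36.352 / 48.001 = 0.757

FS = 0.76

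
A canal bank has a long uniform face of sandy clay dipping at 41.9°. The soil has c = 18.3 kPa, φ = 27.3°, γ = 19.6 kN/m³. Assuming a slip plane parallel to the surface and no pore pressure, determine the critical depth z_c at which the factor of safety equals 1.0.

z_c = 4.42 m

Setting FS = 1.00 in FS = [c + γz cos²β tanφ] / [γz sinβ cosβ] and solving for z:
z = c / [γ cosβ (FS·sinβ − cosβ·tanφ)]
  = 18.3 / [19.6·cos41.9°·(1.00·sin41.9° − cos41.9°·tan27.3°)]
  = 18.3 / [19.6·0.7443·(1.00·0.6678 − 0.7443·0.5161)]
  = 18.3 / 4.1382 = 4.422 m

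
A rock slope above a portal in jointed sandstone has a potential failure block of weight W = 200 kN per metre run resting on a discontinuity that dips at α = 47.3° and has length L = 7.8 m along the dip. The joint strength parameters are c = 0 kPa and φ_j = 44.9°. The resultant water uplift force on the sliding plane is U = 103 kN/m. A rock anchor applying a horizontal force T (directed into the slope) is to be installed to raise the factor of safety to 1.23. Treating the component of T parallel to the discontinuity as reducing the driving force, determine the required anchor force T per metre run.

T = 95 kN/m

Resolving forces along and normal to the sliding plane, with the horizontal anchor force T adding T·sinα to the effective normal force and T·cosα acting up the plane against the driving force:
FS = [cL + (W cosα − U + T sinα) tanφ_j] / [W sinα − T cosα]
Without the anchor: N' = 32.6 kN/m, driving T_d = 147.0 kN/m, resisting R = 0·7.8 + 32.6·tan44.9° = 32.5 kN/m, FS = 0.22.
Setting FS = 1.23 and solving for T:
1.23·(147.0 − T cos47.3°) = 32.5 + T sin47.3°·tan44.9°
T·(sin47.3°·tan44.9° + 1.23·cos47.3°) = 1.23·147.0 − 32.5
T·(0.7349·0.9965 + 1.23·0.6782) = 180.8 − 32.5 = 148.3
T·1.5665 = 148.3
T = 94.7 kN/m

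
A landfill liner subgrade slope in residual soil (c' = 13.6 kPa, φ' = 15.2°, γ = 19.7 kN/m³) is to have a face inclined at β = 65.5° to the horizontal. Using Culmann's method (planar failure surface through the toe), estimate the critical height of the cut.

Culmann's analysis gives the critical failure plane at α_cr = (β + φ')/2 = (65.5 + 15.2)/2 = 40.4°, and the critical height
H_c = (4c'/γ) · sinβ cosφ' / [1 − cos(β − φ')]
    = (4·13.6/19.7) · sin65.5°·cos15.2° / [1 − cos(50.3°)]
    = 2.761 · 0.9100·0.9650 / [1 − 0.6388]
    = 2.761 · 0.8781 / 0.3612
    = 6.71 m

H_c = 6.71 m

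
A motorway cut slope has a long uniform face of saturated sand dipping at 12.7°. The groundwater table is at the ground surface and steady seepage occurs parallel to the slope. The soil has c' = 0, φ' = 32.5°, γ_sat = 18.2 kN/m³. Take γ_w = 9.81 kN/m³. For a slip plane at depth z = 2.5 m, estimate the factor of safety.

FS = 1.30

With seepage parallel to the slope and the water table at the surface, the effective normal stress on the slip plane uses the buoyant unit weight γ' = γ_sat − γ_w while the driving shear stress uses γ_sat:
FS = [c' + γ' z cos²β tanφ'] / [γ_sat z sinβ cosβ]
(For c' = 0 this reduces to FS = (γ'/γ_sat)·tanφ'/tanβ.)
γ' = 18.2 − 9.81 = 8.39 kN/m³
Numerator = 0.0 + 8.39·2.5·cos²12.7°·tan32.5° = 0.0 + 8.39·2.5·0.9517·0.6371 = 12.717 kPa
Denominator = 18.2·2.5·sin12.7°·cos12.7° = 18.2·2.5·0.2198·0.9755 = 9.758 kPa
FS = 12.717 / 9.758 = 1.303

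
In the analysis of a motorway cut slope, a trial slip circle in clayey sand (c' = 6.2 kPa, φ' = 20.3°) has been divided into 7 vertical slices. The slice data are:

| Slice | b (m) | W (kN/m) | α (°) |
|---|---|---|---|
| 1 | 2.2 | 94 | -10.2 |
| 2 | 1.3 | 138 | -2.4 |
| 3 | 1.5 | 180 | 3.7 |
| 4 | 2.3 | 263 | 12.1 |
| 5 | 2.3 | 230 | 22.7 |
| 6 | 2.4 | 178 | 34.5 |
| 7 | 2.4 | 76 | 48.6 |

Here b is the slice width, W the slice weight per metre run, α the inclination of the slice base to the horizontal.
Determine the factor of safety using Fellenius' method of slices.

Ordinary method of slices: FS = Σ[c'·Δl_i + (W_i cosα_i)·tanφ'] / Σ W_i sinα_i, with Δl_i = b_i / cosα_i.
Slice 1: Δl = 2.2/cos(-10.2°) = 2.235 m; N'_1 = 94·cos(-10.2°) = 92.5; c'Δl = 13.86; W sinα = -16.6
Slice 2: Δl = 1.3/cos(-2.4°) = 1.301 m; N'_2 = 138·cos(-2.4°) = 137.9; c'Δl = 8.07; W sinα = -5.8
Slice 3: Δl = 1.5/cos3.7° = 1.503 m; N'_3 = 180·cos3.7° = 179.6; c'Δl = 9.32; W sinα = 11.6
Slice 4: Δl = 2.3/cos12.1° = 2.352 m; N'_4 = 263·cos12.1° = 257.2; c'Δl = 14.58; W sinα = 55.1
Slice 5: Δl = 2.3/cos22.7° = 2.493 m; N'_5 = 230·cos22.7° = 212.2; c'Δl = 15.46; W sinα = 88.8
Slice 6: Δl = 2.4/cos34.5° = 2.912 m; N'_6 = 178·cos34.5° = 146.7; c'Δl = 18.06; W sinα = 100.8
Slice 7: Δl = 2.4/cos48.6° = 3.629 m; N'_7 = 76·cos48.6° = 50.3; c'Δl = 22.50; W sinα = 57.0
Σc'Δl = 101.8 kN/m; ΣN' = 1076.3 kN/m; ΣW sinα = 290.9 kN/m
Resisting = 101.8 + 1076.3·tan20.3° = 101.8 + 398.1 = 500.0 kN/m
FS = 500.0 / 290.9 = 1.719

FS = 1.72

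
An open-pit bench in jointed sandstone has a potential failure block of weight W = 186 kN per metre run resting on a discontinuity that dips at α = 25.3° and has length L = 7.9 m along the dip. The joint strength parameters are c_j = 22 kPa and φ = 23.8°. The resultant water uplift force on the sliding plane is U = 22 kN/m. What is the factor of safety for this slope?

FS = 3.00

Resolving the block weight along and normal to the plane and applying the Mohr–Coulomb strength on the joint:
N' = W cosα − U = 186·cos25.3° − 22 = 146.2 kN/m
Driving force T = W sinα = 186·sin25.3° = 79.5 kN/m
Resisting force R = c_j·L + N'·tanφ = 22·7.9 + 146.2·tan23.8° = 173.8 + 64.5 = 238.3 kN/m
FS = R / T = 238.3 / 79.5 = 2.997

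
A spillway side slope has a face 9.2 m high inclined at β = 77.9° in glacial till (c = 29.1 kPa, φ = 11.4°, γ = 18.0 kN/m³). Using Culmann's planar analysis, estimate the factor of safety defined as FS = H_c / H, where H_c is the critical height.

H_c = (4c/γ) · sinβ cosφ / [1 − cos(β − φ)]
    = (4·29.1/18.0) · sin77.9°·cos11.4° / [1 − cos66.5°]
    = 6.467 · 0.9585 / 0.6013 = 10.31 m
FS = H_c / H = 10.31 / 9.2 = 1.121

FS = 1.12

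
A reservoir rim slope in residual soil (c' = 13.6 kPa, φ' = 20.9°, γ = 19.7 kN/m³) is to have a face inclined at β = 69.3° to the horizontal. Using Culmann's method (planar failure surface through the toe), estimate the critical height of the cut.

H_c = 7.18 m

Culmann's analysis gives the critical failure plane at α_cr = (β + φ')/2 = (69.3 + 20.9)/2 = 45.1°, and the critical height
H_c = (4c'/γ) · sinβ cosφ' / [1 − cos(β − φ')]
    = (4·13.6/19.7) · sin69.3°·cos20.9° / [1 − cos(48.4°)]
    = 2.761 · 0.9354·0.9342 / [1 − 0.6639]
    = 2.761 · 0.8739 / 0.3361
    = 7.18 m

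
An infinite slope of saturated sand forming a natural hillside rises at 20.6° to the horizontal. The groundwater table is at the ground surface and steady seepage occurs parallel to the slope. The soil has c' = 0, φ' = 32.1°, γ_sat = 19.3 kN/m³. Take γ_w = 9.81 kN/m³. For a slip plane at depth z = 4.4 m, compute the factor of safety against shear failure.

With seepage parallel to the slope and the water table at the surface, the effective normal stress on the slip plane uses the buoyant unit weight γ' = γ_sat − γ_w while the driving shear stress uses γ_sat:
FS = [c' + γ' z cos²β tanφ'] / [γ_sat z sinβ cosβ]
(For c' = 0 this reduces to FS = (γ'/γ_sat)·tanφ'/tanβ.)
γ' = 19.3 − 9.81 = 9.49 kN/m³
Numerator = 0.0 + 9.49·4.4·cos²20.6°·tan32.1° = 0.0 + 9.49·4.4·0.8762·0.6273 = 22.951 kPa
Denominator = 19.3·4.4·sin20.6°·cos20.6° = 19.3·4.4·0.3518·0.9361 = 27.968 kPa
FS = 22.951 / 27.968 = 0.821

FS = 0.82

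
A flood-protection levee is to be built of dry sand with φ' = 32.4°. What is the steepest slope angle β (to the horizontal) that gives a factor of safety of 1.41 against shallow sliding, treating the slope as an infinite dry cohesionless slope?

For an infinite dry cohesionless slope FS = tanφ'/tanβ, so tanβ = tanφ' / FS.
tanβ = tan32.4° / 1.41 = 0.6346 / 1.41 = 0.4501
β = arctan(0.4501) = 24.23°

β = 24.2°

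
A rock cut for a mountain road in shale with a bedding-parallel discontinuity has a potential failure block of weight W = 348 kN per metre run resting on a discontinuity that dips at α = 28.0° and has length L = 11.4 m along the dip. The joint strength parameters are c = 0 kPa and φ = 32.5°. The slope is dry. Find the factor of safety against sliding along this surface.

FS = 1.20

Resolving the block weight along and normal to the plane and applying the Mohr–Coulomb strength on the joint:
N' = W cosα = 348·cos28.0° = 307.3 kN/m
Driving force T = W sinα = 348·sin28.0° = 163.4 kN/m
Resisting force R = c·L + N'·tanφ = 0·11.4 + 307.3·tan32.5° = 0.0 + 195.7 = 195.7 kN/m
FS = R / T = 195.7 / 163.4 = 1.198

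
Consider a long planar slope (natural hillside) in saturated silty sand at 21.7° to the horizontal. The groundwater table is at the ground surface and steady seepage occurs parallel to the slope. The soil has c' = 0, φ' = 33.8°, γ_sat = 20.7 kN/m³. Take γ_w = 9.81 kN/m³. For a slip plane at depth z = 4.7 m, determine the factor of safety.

With seepage parallel to the slope and the water table at the surface, the effective normal stress on the slip plane uses the buoyant unit weight γ' = γ_sat − γ_w while the driving shear stress uses γ_sat:
FS = [c' + γ' z cos²β tanφ'] / [γ_sat z sinβ cosβ]
(For c' = 0 this reduces to FS = (γ'/γ_sat)·tanφ'/tanβ.)
γ' = 20.7 − 9.81 = 10.89 kN/m³
Numerator = 0.0 + 10.89·4.7·cos²21.7°·tan33.8° = 0.0 + 10.89·4.7·0.8633·0.6694 = 29.580 kPa
Denominator = 20.7·4.7·sin21.7°·cos21.7° = 20.7·4.7·0.3697·0.9291 = 33.423 kPa
FS = 29.580 / 33.423 = 0.885

FS = 0.89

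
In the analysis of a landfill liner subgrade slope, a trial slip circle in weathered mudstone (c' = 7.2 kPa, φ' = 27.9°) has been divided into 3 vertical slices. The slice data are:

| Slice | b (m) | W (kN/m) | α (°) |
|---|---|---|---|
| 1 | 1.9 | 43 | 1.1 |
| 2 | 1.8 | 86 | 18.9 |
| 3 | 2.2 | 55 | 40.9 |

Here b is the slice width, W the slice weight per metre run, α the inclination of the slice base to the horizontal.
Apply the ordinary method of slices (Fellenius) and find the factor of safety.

FS = 2.11

Ordinary method of slices: FS = Σ[c'·Δl_i + (W_i cosα_i)·tanφ'] / Σ W_i sinα_i, with Δl_i = b_i / cosα_i.
Slice 1: Δl = 1.9/cos1.1° = 1.900 m; N'_1 = 43·cos1.1° = 43.0; c'Δl = 13.68; W sinα = 0.8
Slice 2: Δl = 1.8/cos18.9° = 1.903 m; N'_2 = 86·cos18.9° = 81.4; c'Δl = 13.70; W sinα = 27.9
Slice 3: Δl = 2.2/cos40.9° = 2.911 m; N'_3 = 55·cos40.9° = 41.6; c'Δl = 20.96; W sinα = 36.0
Σc'Δl = 48.3 kN/m; ΣN' = 165.9 kN/m; ΣW sinα = 64.7 kN/m
Resisting = 48.3 + 165.9·tan27.9° = 48.3 + 87.9 = 136.2 kN/m
FS = 136.2 / 64.7 = 2.105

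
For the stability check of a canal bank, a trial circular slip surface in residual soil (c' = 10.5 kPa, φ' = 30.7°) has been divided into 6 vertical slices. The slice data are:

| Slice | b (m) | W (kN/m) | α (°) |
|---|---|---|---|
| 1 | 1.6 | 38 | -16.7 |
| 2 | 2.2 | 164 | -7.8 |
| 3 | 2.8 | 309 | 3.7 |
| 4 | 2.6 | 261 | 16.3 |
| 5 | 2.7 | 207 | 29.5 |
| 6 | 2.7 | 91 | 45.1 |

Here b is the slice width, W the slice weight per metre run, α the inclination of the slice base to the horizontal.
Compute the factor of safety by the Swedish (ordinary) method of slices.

FS = 3.39

Ordinary method of slices: FS = Σ[c'·Δl_i + (W_i cosα_i)·tanφ'] / Σ W_i sinα_i, with Δl_i = b_i / cosα_i.
Slice 1: Δl = 1.6/cos(-16.7°) = 1.670 m; N'_1 = 38·cos(-16.7°) = 36.4; c'Δl = 17.54; W sinα = -10.9
Slice 2: Δl = 2.2/cos(-7.8°) = 2.221 m; N'_2 = 164·cos(-7.8°) = 162.5; c'Δl = 23.32; W sinα = -22.3
Slice 3: Δl = 2.8/cos3.7° = 2.806 m; N'_3 = 309·cos3.7° = 308.4; c'Δl = 29.46; W sinα = 19.9
Slice 4: Δl = 2.6/cos16.3° = 2.709 m; N'_4 = 261·cos16.3° = 250.5; c'Δl = 28.44; W sinα = 73.3
Slice 5: Δl = 2.7/cos29.5° = 3.102 m; N'_5 = 207·cos29.5° = 180.2; c'Δl = 32.57; W sinα = 101.9
Slice 6: Δl = 2.7/cos45.1° = 3.825 m; N'_6 = 91·cos45.1° = 64.2; c'Δl = 40.16; W sinα = 64.5
Σc'Δl = 171.5 kN/m; ΣN' = 1002.1 kN/m; ΣW sinα = 226.4 kN/m
Resisting = 171.5 + 1002.1·tan30.7° = 171.5 + 595.0 = 766.5 kN/m
FS = 766.5 / 226.4 = 3.386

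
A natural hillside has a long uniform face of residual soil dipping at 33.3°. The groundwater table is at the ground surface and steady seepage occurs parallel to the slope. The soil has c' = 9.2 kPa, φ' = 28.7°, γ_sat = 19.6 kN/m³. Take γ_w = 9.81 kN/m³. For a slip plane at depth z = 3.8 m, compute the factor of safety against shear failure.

With seepage parallel to the slope and the water table at the surface, the effective normal stress on the slip plane uses the buoyant unit weight γ' = γ_sat − γ_w while the driving shear stress uses γ_sat:
FS = [c' + γ' z cos²β tanφ'] / [γ_sat z sinβ cosβ]
γ' = 19.6 − 9.81 = 9.79 kN/m³
Numerator = 9.2 + 9.79·3.8·cos²33.3°·tan28.7° = 9.2 + 9.79·3.8·0.6986·0.5475 = 23.428 kPa
Denominator = 19.6·3.8·sin33.3°·cos33.3° = 19.6·3.8·0.5490·0.8358 = 34.177 kPa
FS = 23.428 / 34.177 = 0.685

FS = 0.69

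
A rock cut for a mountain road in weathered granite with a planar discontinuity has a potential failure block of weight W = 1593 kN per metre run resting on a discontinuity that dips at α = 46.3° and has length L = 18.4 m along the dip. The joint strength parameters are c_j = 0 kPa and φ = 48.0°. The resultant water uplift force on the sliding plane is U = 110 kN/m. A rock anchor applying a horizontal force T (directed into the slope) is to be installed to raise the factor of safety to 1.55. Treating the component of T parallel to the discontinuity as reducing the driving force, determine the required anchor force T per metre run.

T = 366 kN/m

Resolving forces along and normal to the sliding plane, with the horizontal anchor force T adding T·sinα to the effective normal force and T·cosα acting up the plane against the driving force:
FS = [c_jL + (W cosα − U + T sinα) tanφ] / [W sinα − T cosα]
Without the anchor: N' = 990.6 kN/m, driving T_d = 1151.7 kN/m, resisting R = 0·18.4 + 990.6·tan48.0° = 1100.1 kN/m, FS = 0.96.
Setting FS = 1.55 and solving for T:
1.55·(1151.7 − T cos46.3°) = 1100.1 + T sin46.3°·tan48.0°
T·(sin46.3°·tan48.0° + 1.55·cos46.3°) = 1.55·1151.7 − 1100.1
T·(0.7230·1.1106 + 1.55·0.6909) = 1785.1 − 1100.1 = 685.0
T·1.8738 = 685.0
T = 365.5 kN/m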